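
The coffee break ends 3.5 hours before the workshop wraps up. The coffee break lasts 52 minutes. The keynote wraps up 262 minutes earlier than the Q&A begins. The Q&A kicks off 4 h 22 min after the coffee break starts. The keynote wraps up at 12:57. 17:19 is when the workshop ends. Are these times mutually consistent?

The coffee break ends at 17:19 − 210 min = 13:49.
The coffee break starts at 13:49 − 52 min = 12:57.
The Q&A starts at 12:57 + 262 min = 17:19.
The keynote ends at 17:19 − 262 min = 12:57.
That matches the stated 12:57, so the schedule is consistent.

Yes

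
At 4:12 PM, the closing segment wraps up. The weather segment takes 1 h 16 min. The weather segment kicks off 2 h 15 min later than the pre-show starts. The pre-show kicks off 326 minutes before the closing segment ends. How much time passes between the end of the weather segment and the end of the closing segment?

115 minutes

The pre-show starts at 4:12 PM − 326 min = 10:46 AM.
The weather segment starts at 10:46 AM + 135 min = 1:01 PM.
The weather segment ends at 1:01 PM + 76 min = 2:17 PM.
From 2:17 PM to 4:12 PM is 115 minutes.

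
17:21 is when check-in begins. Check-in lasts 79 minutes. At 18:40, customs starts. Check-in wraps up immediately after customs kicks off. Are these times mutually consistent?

Check-in ends at 18:40.
Check-in starts at 18:40 − 79 min = 17:21.
That matches the stated 17:21, so the schedule is consistent.

Yes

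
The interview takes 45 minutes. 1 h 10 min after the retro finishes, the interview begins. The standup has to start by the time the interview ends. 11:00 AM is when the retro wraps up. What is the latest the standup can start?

The interview starts at 11:00 AM + 70 min = 12:10 PM.
The interview ends at 12:10 PM + 45 min = 12:55 PM.
The standup is bounded by the interview, so the latest it can start is 12:55 PM.

12:55 PM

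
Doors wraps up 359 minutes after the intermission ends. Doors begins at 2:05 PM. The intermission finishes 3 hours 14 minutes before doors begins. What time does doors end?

The intermission ends at 2:05 PM − 194 min = 10:51 AM.
Doors ends at 10:51 AM + 359 min = 4:50 PM.

4:50 PM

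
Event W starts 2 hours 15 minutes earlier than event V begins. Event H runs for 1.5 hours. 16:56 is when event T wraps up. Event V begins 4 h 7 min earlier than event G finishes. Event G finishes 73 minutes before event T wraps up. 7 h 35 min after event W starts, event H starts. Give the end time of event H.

Event G ends at 16:56 − 73 min = 15:43.
Event V starts at 15:43 − 247 min = 11:36.
Event W starts at 11:36 − 135 min = 09:21.
Event H starts at 09:21 + 455 min = 16:56.
Event H ends at 16:56 + 90 min = 18:26.

18:26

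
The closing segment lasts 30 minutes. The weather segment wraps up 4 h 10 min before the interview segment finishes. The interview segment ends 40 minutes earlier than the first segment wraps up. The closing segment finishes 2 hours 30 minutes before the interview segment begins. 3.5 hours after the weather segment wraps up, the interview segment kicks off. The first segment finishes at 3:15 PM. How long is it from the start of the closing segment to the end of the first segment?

The interview segment ends at 3:15 PM − 40 min = 2:35 PM.
The weather segment ends at 2:35 PM − 250 min = 10:25 AM.
The interview segment starts at 10:25 AM + 210 min = 1:55 PM.
The closing segment ends at 1:55 PM − 150 min = 11:25 AM.
The closing segment starts at 11:25 AM − 30 min = 10:55 AM.
From 10:55 AM to 3:15 PM is 4 hours 20 minutes.

4 hours 20 minutes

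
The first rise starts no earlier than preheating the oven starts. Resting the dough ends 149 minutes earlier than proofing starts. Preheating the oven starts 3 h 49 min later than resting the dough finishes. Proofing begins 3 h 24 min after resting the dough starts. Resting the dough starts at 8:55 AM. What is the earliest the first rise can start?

Proofing starts at 8:55 AM + 204 min = 12:19 PM.
Resting the dough ends at 12:19 PM − 149 min = 9:50 AM.
Preheating the oven starts at 9:50 AM + 229 min = 1:39 PM.
The first rise is bounded by preheating the oven, so the earliest it can start is 1:39 PM.

1:39 PM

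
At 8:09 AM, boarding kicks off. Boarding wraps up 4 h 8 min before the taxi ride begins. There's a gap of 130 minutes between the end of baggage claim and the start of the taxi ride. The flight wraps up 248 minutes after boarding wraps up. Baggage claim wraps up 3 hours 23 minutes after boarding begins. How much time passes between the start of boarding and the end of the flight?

Baggage claim ends at 8:09 AM + 203 min = 11:32 AM.
The taxi ride starts at 11:32 AM + 130 min = 1:42 PM.
Boarding ends at 1:42 PM − 248 min = 9:34 AM.
The flight ends at 9:34 AM + 248 min = 1:42 PM.
From 8:09 AM to 1:42 PM is 333 minutes.

333 minutes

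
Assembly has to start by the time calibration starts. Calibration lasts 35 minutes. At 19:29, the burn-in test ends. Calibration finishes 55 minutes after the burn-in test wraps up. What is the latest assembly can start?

Calibration ends at 19:29 + 55 min = 20:24.
Calibration starts at 20:24 − 35 min = 19:49.
Assembly is bounded by calibration, so the latest it can start is 19:49.

19:49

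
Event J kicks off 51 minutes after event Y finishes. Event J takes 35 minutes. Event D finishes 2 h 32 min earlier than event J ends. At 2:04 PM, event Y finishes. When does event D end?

12:58 PM

Event J starts at 2:04 PM + 51 min = 2:55 PM.
Event J ends at 2:55 PM + 35 min = 3:30 PM.
Event D ends at 3:30 PM − 152 min = 12:58 PM.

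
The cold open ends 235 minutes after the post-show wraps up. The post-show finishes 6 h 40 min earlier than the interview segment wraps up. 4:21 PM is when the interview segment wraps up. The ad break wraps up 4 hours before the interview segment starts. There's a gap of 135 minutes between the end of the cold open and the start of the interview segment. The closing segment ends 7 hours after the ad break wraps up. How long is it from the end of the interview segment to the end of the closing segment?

2.5 hours

The post-show ends at 4:21 PM − 400 min = 9:41 AM.
The cold open ends at 9:41 AM + 235 min = 1:36 PM.
The interview segment starts at 1:36 PM + 135 min = 3:51 PM.
The ad break ends at 3:51 PM − 240 min = 11:51 AM.
The closing segment ends at 11:51 AM + 420 min = 6:51 PM.
From 4:21 PM to 6:51 PM is 2.5 hours.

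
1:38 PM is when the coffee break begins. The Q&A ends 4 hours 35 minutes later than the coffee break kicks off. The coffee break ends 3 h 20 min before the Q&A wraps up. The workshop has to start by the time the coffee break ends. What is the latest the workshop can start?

The Q&A ends at 1:38 PM + 275 min = 6:13 PM.
The coffee break ends at 6:13 PM − 200 min = 2:53 PM.
The workshop is bounded by the coffee break, so the latest it can start is 2:53 PM.

2:53 PM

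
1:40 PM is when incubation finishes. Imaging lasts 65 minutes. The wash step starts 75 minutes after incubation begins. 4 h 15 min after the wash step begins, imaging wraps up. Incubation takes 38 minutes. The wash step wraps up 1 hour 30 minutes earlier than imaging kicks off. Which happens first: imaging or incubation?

incubation

Incubation starts at 1:40 PM − 38 min = 1:02 PM.
The wash step starts at 1:02 PM + 75 min = 2:17 PM.
Imaging ends at 2:17 PM + 255 min = 6:32 PM.
Imaging starts at 6:32 PM − 65 min = 5:27 PM.
Imaging starts at 5:27 PM and incubation starts at 1:02 PM, so incubation is first.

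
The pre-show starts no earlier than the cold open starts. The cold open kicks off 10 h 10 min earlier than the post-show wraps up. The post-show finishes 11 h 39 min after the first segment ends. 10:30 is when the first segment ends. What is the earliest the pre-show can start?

11:59

The post-show ends at 10:30 + 699 min = 22:09.
The cold open starts at 22:09 − 610 min = 11:59.
The pre-show is bounded by the cold open, so the earliest it can start is 11:59.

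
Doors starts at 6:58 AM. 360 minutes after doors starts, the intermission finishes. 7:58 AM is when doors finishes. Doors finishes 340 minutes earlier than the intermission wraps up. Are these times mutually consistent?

The intermission ends at 6:58 AM + 360 min = 12:58 PM.
Doors ends at 12:58 PM − 340 min = 7:18 AM.
But doors is also said to end at 7:58 AM — a 40-minute conflict.

No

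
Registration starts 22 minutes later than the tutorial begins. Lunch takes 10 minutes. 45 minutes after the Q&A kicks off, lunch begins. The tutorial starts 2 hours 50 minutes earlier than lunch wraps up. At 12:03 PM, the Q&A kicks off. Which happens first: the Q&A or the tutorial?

Lunch starts at 12:03 PM + 45 min = 12:48 PM.
Lunch ends at 12:48 PM + 10 min = 12:58 PM.
The tutorial starts at 12:58 PM − 170 min = 10:08 AM.
The Q&A starts at 12:03 PM and the tutorial starts at 10:08 AM, so the tutorial is first.

the tutorial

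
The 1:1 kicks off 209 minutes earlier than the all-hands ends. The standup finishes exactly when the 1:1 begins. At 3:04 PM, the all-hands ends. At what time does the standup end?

11:35 AM

The 1:1 starts at 3:04 PM − 209 min = 11:35 AM.
So the standup ends at 11:35 AM.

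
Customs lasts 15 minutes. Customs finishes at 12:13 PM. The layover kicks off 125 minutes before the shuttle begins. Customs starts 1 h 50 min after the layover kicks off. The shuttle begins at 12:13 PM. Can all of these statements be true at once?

The layover starts at 12:13 PM − 125 min = 10:08 AM.
Customs starts at 10:08 AM + 110 min = 11:58 AM.
Customs ends at 11:58 AM + 15 min = 12:13 PM.
That matches the stated 12:13 PM, so the schedule is consistent.

Yes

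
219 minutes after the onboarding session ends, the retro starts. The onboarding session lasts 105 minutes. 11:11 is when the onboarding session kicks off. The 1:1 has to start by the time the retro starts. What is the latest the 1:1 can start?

16:35

The onboarding session ends at 11:11 + 105 min = 12:56.
The retro starts at 12:56 + 219 min = 16:35.
The 1:1 is bounded by the retro, so the latest it can start is 16:35.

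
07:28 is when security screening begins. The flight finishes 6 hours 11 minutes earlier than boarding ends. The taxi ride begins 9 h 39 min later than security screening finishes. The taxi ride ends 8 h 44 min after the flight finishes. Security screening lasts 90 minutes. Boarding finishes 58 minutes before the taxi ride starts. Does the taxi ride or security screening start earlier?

Security screening ends at 07:28 + 90 min = 08:58.
The taxi ride starts at 08:58 + 579 min = 18:37.
The taxi ride starts at 18:37 and security screening starts at 07:28, so security screening is first.

security screening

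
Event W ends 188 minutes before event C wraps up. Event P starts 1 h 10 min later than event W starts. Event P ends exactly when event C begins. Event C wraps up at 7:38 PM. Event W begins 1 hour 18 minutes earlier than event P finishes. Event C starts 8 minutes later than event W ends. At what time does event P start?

Event W ends at 7:38 PM − 188 min = 4:30 PM.
Event C starts at 4:30 PM + 8 min = 4:38 PM.
So event P ends at 4:38 PM.
Event W starts at 4:38 PM − 78 min = 3:20 PM.
Event P starts at 3:20 PM + 70 min = 4:30 PM.

4:30 PM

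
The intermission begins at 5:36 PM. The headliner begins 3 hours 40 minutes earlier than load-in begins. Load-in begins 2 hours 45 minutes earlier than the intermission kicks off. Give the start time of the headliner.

11:11 AM

Load-in starts at 5:36 PM − 165 min = 2:51 PM.
The headliner starts at 2:51 PM − 220 min = 11:11 AM.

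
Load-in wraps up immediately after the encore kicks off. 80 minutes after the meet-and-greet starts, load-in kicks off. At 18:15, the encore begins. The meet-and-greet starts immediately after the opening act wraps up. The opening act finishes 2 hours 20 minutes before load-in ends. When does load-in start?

17:15

Load-in ends at 18:15.
The opening act ends at 18:15 − 140 min = 15:55.
So the meet-and-greet starts at 15:55.
Load-in starts at 15:55 + 80 min = 17:15.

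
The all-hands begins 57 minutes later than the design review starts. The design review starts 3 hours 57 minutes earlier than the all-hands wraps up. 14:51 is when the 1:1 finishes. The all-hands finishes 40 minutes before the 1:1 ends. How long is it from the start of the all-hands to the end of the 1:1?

The all-hands ends at 14:51 − 40 min = 14:11.
The design review starts at 14:11 − 237 min = 10:14.
The all-hands starts at 10:14 + 57 min = 11:11.
From 11:11 to 14:51 is 220 minutes.

220 minutes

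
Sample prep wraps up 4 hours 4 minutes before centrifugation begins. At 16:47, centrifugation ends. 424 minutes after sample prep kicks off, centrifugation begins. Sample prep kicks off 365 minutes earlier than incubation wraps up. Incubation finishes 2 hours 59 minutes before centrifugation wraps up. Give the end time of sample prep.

10:43

Incubation ends at 16:47 − 179 min = 13:48.
Sample prep starts at 13:48 − 365 min = 07:43.
Centrifugation starts at 07:43 + 424 min = 14:47.
Sample prep ends at 14:47 − 244 min = 10:43.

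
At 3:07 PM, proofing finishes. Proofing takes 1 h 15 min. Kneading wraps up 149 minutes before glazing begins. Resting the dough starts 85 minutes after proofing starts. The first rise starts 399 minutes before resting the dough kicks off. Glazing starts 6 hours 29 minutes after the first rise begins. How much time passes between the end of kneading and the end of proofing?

Proofing starts at 3:07 PM − 75 min = 1:52 PM.
Resting the dough starts at 1:52 PM + 85 min = 3:17 PM.
The first rise starts at 3:17 PM − 399 min = 8:38 AM.
Glazing starts at 8:38 AM + 389 min = 3:07 PM.
Kneading ends at 3:07 PM − 149 min = 12:38 PM.
From 12:38 PM to 3:07 PM is 2 h 29 min.

2 h 29 min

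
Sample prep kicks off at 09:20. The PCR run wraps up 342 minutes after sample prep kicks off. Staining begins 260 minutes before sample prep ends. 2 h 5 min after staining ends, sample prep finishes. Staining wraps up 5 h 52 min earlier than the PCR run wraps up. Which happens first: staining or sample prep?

staining

The PCR run ends at 09:20 + 342 min = 15:02.
Staining ends at 15:02 − 352 min = 09:10.
Sample prep ends at 09:10 + 125 min = 11:15.
Staining starts at 11:15 − 260 min = 06:55.
Staining starts at 06:55 and sample prep starts at 09:20, so staining is first.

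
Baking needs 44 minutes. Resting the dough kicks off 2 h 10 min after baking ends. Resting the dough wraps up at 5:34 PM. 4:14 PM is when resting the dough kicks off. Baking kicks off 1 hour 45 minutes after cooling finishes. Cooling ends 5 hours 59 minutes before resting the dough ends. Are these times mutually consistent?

Yes

Cooling ends at 5:34 PM − 359 min = 11:35 AM.
Baking starts at 11:35 AM + 105 min = 1:20 PM.
Baking ends at 1:20 PM + 44 min = 2:04 PM.
Resting the dough starts at 2:04 PM + 130 min = 4:14 PM.
That matches the stated 4:14 PM, so the schedule is consistent.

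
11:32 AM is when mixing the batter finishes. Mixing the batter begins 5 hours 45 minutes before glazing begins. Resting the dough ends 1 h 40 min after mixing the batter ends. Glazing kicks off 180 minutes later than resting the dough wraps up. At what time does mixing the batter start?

Resting the dough ends at 11:32 AM + 100 min = 1:12 PM.
Glazing starts at 1:12 PM + 180 min = 4:12 PM.
Mixing the batter starts at 4:12 PM − 345 min = 10:27 AM.

10:27 AM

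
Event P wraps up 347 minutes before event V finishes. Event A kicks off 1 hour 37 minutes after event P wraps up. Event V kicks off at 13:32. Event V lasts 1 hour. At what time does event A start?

10:22

Event V ends at 13:32 + 60 min = 14:32.
Event P ends at 14:32 − 347 min = 08:45.
Event A starts at 08:45 + 97 min = 10:22.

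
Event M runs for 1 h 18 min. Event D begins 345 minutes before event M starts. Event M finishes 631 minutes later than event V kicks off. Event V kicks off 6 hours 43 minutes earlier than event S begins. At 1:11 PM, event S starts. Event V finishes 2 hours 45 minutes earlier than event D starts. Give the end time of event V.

Event V starts at 1:11 PM − 403 min = 6:28 AM.
Event M ends at 6:28 AM + 631 min = 4:59 PM.
Event M starts at 4:59 PM − 78 min = 3:41 PM.
Event D starts at 3:41 PM − 345 min = 9:56 AM.
Event V ends at 9:56 AM − 165 min = 7:11 AM.

7:11 AM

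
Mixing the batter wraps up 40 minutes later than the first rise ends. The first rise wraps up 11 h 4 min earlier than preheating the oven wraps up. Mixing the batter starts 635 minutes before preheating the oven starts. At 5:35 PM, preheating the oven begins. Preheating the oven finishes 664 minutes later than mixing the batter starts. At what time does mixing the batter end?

7:40 AM

Mixing the batter starts at 5:35 PM − 635 min = 7:00 AM.
Preheating the oven ends at 7:00 AM + 664 min = 6:04 PM.
The first rise ends at 6:04 PM − 664 min = 7:00 AM.
Mixing the batter ends at 7:00 AM + 40 min = 7:40 AM.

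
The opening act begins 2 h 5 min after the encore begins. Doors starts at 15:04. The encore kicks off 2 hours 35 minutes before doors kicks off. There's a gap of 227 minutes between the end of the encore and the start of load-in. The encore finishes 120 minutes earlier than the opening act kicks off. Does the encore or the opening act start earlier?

the encore

The encore starts at 15:04 − 155 min = 12:29.
The opening act starts at 12:29 + 125 min = 14:34.
The encore starts at 12:29 and the opening act starts at 14:34, so the encore is first.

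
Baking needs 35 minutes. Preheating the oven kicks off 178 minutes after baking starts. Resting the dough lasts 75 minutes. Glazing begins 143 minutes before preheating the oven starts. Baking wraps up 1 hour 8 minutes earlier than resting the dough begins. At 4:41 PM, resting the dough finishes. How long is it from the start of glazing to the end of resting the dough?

Resting the dough starts at 4:41 PM − 75 min = 3:26 PM.
Baking ends at 3:26 PM − 68 min = 2:18 PM.
Baking starts at 2:18 PM − 35 min = 1:43 PM.
Preheating the oven starts at 1:43 PM + 178 min = 4:41 PM.
Glazing starts at 4:41 PM − 143 min = 2:18 PM.
From 2:18 PM to 4:41 PM is 2 h 23 min.

2 h 23 min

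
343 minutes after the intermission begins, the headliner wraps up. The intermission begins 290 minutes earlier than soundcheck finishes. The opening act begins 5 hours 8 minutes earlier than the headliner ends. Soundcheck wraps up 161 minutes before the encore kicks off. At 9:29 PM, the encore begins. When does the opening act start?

2:33 PM

Soundcheck ends at 9:29 PM − 161 min = 6:48 PM.
The intermission starts at 6:48 PM − 290 min = 1:58 PM.
The headliner ends at 1:58 PM + 343 min = 7:41 PM.
The opening act starts at 7:41 PM − 308 min = 2:33 PM.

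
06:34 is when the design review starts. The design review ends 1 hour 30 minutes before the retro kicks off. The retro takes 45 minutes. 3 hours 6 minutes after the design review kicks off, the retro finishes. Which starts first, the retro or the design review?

The retro ends at 06:34 + 186 min = 09:40.
The retro starts at 09:40 − 45 min = 08:55.
The retro starts at 08:55 and the design review starts at 06:34, so the design review is first.

the design review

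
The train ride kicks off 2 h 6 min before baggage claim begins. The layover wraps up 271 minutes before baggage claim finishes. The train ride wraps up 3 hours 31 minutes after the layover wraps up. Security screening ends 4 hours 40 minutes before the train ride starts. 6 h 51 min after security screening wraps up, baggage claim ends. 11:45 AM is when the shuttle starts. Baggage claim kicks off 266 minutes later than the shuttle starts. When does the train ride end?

3:16 PM

Baggage claim starts at 11:45 AM + 266 min = 4:11 PM.
The train ride starts at 4:11 PM − 126 min = 2:05 PM.
Security screening ends at 2:05 PM − 280 min = 9:25 AM.
Baggage claim ends at 9:25 AM + 411 min = 4:16 PM.
The layover ends at 4:16 PM − 271 min = 11:45 AM.
The train ride ends at 11:45 AM + 211 min = 3:16 PM.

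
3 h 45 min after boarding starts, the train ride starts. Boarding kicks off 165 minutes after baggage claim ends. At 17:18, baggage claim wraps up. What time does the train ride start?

Boarding starts at 17:18 + 165 min = 20:03.
The train ride starts at 20:03 + 225 min = 23:48.

23:48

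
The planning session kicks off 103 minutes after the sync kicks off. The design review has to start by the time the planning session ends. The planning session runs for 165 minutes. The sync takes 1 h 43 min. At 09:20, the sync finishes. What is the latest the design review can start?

12:05

The sync starts at 09:20 − 103 min = 07:37.
The planning session starts at 07:37 + 103 min = 09:20.
The planning session ends at 09:20 + 165 min = 12:05.
The design review is bounded by the planning session, so the latest it can start is 12:05.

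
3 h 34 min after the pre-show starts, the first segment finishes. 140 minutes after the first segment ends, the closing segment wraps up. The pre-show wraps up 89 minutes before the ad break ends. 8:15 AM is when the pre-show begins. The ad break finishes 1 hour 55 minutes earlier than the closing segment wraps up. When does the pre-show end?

10:45 AM

The first segment ends at 8:15 AM + 214 min = 11:49 AM.
The closing segment ends at 11:49 AM + 140 min = 2:09 PM.
The ad break ends at 2:09 PM − 115 min = 12:14 PM.
The pre-show ends at 12:14 PM − 89 min = 10:45 AM.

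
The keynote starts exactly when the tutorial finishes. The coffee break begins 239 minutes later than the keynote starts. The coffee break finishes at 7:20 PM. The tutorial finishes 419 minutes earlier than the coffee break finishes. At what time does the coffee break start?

4:20 PM

The tutorial ends at 7:20 PM − 419 min = 12:21 PM.
So the keynote starts at 12:21 PM.
The coffee break starts at 12:21 PM + 239 min = 4:20 PM.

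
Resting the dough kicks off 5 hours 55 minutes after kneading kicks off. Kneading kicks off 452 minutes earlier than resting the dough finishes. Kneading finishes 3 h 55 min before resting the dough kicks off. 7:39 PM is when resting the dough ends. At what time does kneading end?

2:07 PM

Kneading starts at 7:39 PM − 452 min = 12:07 PM.
Resting the dough starts at 12:07 PM + 355 min = 6:02 PM.
Kneading ends at 6:02 PM − 235 min = 2:07 PM.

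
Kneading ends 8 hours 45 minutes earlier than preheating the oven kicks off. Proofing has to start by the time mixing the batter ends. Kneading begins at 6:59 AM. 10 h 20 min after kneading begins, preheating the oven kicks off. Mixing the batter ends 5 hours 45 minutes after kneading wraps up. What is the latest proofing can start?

2:19 PM

Preheating the oven starts at 6:59 AM + 620 min = 5:19 PM.
Kneading ends at 5:19 PM − 525 min = 8:34 AM.
Mixing the batter ends at 8:34 AM + 345 min = 2:19 PM.
Proofing is bounded by mixing the batter, so the latest it can start is 2:19 PM.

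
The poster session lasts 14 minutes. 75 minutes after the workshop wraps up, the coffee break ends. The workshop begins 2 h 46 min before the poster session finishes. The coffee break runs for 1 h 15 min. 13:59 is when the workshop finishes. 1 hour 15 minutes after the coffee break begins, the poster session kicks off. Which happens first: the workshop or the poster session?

The coffee break ends at 13:59 + 75 min = 15:14.
The coffee break starts at 15:14 − 75 min = 13:59.
The poster session starts at 13:59 + 75 min = 15:14.
The poster session ends at 15:14 + 14 min = 15:28.
The workshop starts at 15:28 − 166 min = 12:42.
The workshop starts at 12:42 and the poster session starts at 15:14, so the workshop is first.

the workshop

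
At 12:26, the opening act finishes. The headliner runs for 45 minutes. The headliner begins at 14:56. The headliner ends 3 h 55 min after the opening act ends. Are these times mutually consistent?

The headliner ends at 12:26 + 235 min = 16:21.
The headliner starts at 16:21 − 45 min = 15:36.
But the headliner is also said to start at 14:56 — a 40-minute conflict.

No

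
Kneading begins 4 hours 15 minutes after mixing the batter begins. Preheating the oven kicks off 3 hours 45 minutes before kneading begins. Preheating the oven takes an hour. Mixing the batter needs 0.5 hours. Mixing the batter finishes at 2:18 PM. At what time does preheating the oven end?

3:18 PM

Mixing the batter starts at 2:18 PM − 30 min = 1:48 PM.
Kneading starts at 1:48 PM + 255 min = 6:03 PM.
Preheating the oven starts at 6:03 PM − 225 min = 2:18 PM.
Preheating the oven ends at 2:18 PM + 60 min = 3:18 PM.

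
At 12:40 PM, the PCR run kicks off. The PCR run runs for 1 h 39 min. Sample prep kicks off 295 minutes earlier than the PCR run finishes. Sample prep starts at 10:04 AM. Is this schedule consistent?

No

The PCR run ends at 12:40 PM + 99 min = 2:19 PM.
Sample prep starts at 2:19 PM − 295 min = 9:24 AM.
But sample prep is also said to start at 10:04 AM — a 40-minute conflict.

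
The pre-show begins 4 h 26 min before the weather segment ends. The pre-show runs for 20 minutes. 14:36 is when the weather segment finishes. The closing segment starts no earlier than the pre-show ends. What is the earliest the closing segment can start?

10:30

The pre-show starts at 14:36 − 266 min = 10:10.
The pre-show ends at 10:10 + 20 min = 10:30.
The closing segment is bounded by the pre-show, so the earliest it can start is 10:30.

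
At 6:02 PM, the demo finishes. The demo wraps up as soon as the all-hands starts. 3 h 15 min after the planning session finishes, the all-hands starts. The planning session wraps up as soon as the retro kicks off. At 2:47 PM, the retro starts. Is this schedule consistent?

Yes

The planning session ends at 2:47 PM.
The all-hands starts at 2:47 PM + 195 min = 6:02 PM.
So the demo ends at 6:02 PM.
That matches the stated 6:02 PM, so the schedule is consistent.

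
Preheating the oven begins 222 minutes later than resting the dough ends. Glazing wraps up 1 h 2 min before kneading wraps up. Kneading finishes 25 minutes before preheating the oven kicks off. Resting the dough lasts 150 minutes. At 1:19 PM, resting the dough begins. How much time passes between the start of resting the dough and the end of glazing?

4 h 45 min

Resting the dough ends at 1:19 PM + 150 min = 3:49 PM.
Preheating the oven starts at 3:49 PM + 222 min = 7:31 PM.
Kneading ends at 7:31 PM − 25 min = 7:06 PM.
Glazing ends at 7:06 PM − 62 min = 6:04 PM.
From 1:19 PM to 6:04 PM is 4 h 45 min.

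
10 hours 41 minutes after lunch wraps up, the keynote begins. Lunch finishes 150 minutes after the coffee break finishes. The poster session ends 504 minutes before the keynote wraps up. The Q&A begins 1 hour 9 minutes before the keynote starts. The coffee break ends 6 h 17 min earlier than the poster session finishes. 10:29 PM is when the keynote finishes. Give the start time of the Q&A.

7:50 PM

The poster session ends at 10:29 PM − 504 min = 2:05 PM.
The coffee break ends at 2:05 PM − 377 min = 7:48 AM.
Lunch ends at 7:48 AM + 150 min = 10:18 AM.
The keynote starts at 10:18 AM + 641 min = 8:59 PM.
The Q&A starts at 8:59 PM − 69 min = 7:50 PM.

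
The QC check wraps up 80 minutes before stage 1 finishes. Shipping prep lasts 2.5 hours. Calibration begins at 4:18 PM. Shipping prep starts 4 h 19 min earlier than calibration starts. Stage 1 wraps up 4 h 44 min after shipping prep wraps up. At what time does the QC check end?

5:53 PM

Shipping prep starts at 4:18 PM − 259 min = 11:59 AM.
Shipping prep ends at 11:59 AM + 150 min = 2:29 PM.
Stage 1 ends at 2:29 PM + 284 min = 7:13 PM.
The QC check ends at 7:13 PM − 80 min = 5:53 PM.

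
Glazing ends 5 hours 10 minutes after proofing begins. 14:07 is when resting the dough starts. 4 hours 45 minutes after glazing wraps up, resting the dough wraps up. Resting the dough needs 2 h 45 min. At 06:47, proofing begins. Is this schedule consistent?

No

Glazing ends at 06:47 + 310 min = 11:57.
Resting the dough ends at 11:57 + 285 min = 16:42.
Resting the dough starts at 16:42 − 165 min = 13:57.
But resting the dough is also said to start at 14:07 — a 10-minute conflict.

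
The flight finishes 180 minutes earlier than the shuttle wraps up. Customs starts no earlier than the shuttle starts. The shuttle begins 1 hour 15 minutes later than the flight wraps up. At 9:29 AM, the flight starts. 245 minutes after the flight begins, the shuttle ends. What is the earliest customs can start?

11:49 AM

The shuttle ends at 9:29 AM + 245 min = 1:34 PM.
The flight ends at 1:34 PM − 180 min = 10:34 AM.
The shuttle starts at 10:34 AM + 75 min = 11:49 AM.
Customs is bounded by the shuttle, so the earliest it can start is 11:49 AM.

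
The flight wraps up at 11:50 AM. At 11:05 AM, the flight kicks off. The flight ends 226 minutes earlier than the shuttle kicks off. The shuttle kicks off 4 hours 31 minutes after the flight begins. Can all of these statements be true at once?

Yes

The shuttle starts at 11:05 AM + 271 min = 3:36 PM.
The flight ends at 3:36 PM − 226 min = 11:50 AM.
That matches the stated 11:50 AM, so the schedule is consistent.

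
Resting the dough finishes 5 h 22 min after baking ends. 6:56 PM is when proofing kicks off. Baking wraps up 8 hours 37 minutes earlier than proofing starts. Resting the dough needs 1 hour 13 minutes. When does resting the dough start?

2:28 PM

Baking ends at 6:56 PM − 517 min = 10:19 AM.
Resting the dough ends at 10:19 AM + 322 min = 3:41 PM.
Resting the dough starts at 3:41 PM − 73 min = 2:28 PM.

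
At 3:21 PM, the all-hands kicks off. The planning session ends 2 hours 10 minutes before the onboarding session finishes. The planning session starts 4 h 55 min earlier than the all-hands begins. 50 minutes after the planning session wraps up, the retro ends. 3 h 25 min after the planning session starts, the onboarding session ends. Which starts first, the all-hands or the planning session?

The planning session starts at 3:21 PM − 295 min = 10:26 AM.
The all-hands starts at 3:21 PM and the planning session starts at 10:26 AM, so the planning session is first.

the planning session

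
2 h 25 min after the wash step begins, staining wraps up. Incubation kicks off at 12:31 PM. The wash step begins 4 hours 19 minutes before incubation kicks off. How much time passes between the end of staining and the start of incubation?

The wash step starts at 12:31 PM − 259 min = 8:12 AM.
Staining ends at 8:12 AM + 145 min = 10:37 AM.
From 10:37 AM to 12:31 PM is 114 minutes.

114 minutes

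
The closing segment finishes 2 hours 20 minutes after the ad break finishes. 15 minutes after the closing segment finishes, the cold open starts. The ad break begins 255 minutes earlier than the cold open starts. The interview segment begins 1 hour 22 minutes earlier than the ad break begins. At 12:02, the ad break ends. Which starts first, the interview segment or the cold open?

the interview segment

The closing segment ends at 12:02 + 140 min = 14:22.
The cold open starts at 14:22 + 15 min = 14:37.
The ad break starts at 14:37 − 255 min = 10:22.
The interview segment starts at 10:22 − 82 min = 09:00.
The interview segment starts at 09:00 and the cold open starts at 14:37, so the interview segment is first.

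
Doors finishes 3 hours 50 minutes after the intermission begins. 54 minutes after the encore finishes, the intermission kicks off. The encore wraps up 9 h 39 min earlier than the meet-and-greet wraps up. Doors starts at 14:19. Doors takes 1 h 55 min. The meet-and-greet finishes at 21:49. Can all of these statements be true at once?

No

The encore ends at 21:49 − 579 min = 12:10.
The intermission starts at 12:10 + 54 min = 13:04.
Doors ends at 13:04 + 230 min = 16:54.
Doors starts at 16:54 − 115 min = 14:59.
But doors is also said to start at 14:19 — a 40-minute conflict.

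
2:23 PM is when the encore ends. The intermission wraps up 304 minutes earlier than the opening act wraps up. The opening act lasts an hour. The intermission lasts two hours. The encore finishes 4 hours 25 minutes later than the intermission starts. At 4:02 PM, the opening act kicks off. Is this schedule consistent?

The opening act ends at 4:02 PM + 60 min = 5:02 PM.
The intermission ends at 5:02 PM − 304 min = 11:58 AM.
The intermission starts at 11:58 AM − 120 min = 9:58 AM.
The encore ends at 9:58 AM + 265 min = 2:23 PM.
That matches the stated 2:23 PM, so the schedule is consistent.

Yes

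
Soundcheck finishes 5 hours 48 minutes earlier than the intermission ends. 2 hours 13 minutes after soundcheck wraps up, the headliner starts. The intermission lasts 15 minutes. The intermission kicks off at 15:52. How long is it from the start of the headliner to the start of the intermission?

The intermission ends at 15:52 + 15 min = 16:07.
Soundcheck ends at 16:07 − 348 min = 10:19.
The headliner starts at 10:19 + 133 min = 12:32.
From 12:32 to 15:52 is 3 h 20 min.

3 h 20 min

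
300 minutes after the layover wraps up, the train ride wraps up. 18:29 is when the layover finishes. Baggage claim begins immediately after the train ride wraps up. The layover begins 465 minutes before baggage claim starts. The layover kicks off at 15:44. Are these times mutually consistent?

Yes

The train ride ends at 18:29 + 300 min = 23:29.
So baggage claim starts at 23:29.
The layover starts at 23:29 − 465 min = 15:44.
That matches the stated 15:44, so the schedule is consistent.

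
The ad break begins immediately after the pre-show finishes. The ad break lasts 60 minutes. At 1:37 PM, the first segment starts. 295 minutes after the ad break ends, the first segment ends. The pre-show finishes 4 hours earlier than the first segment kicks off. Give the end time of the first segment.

The pre-show ends at 1:37 PM − 240 min = 9:37 AM.
So the ad break starts at 9:37 AM.
The ad break ends at 9:37 AM + 60 min = 10:37 AM.
The first segment ends at 10:37 AM + 295 min = 3:32 PM.

3:32 PM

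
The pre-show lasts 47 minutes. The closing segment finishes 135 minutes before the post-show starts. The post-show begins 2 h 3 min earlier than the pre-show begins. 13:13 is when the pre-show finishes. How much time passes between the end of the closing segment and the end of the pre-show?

The pre-show starts at 13:13 − 47 min = 12:26.
The post-show starts at 12:26 − 123 min = 10:23.
The closing segment ends at 10:23 − 135 min = 08:08.
From 08:08 to 13:13 is 5 h 5 min.

5 h 5 min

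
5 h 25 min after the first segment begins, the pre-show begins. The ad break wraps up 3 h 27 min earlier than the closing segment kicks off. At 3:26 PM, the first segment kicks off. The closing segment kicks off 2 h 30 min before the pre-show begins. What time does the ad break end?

The pre-show starts at 3:26 PM + 325 min = 8:51 PM.
The closing segment starts at 8:51 PM − 150 min = 6:21 PM.
The ad break ends at 6:21 PM − 207 min = 2:54 PM.

2:54 PM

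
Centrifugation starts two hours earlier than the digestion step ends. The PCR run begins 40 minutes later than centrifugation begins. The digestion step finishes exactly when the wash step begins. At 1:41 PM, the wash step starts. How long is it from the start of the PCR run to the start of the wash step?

80 minutes

The digestion step ends at 1:41 PM.
Centrifugation starts at 1:41 PM − 120 min = 11:41 AM.
The PCR run starts at 11:41 AM + 40 min = 12:21 PM.
From 12:21 PM to 1:41 PM is 80 minutes.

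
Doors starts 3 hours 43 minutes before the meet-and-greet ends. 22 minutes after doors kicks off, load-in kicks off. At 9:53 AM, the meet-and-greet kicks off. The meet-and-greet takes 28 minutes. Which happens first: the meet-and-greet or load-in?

load-in

The meet-and-greet ends at 9:53 AM + 28 min = 10:21 AM.
Doors starts at 10:21 AM − 223 min = 6:38 AM.
Load-in starts at 6:38 AM + 22 min = 7:00 AM.
The meet-and-greet starts at 9:53 AM and load-in starts at 7:00 AM, so load-in is first.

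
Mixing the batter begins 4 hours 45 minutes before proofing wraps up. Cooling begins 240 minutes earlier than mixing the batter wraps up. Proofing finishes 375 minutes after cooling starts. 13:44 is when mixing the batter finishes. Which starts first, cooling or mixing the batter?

cooling

Cooling starts at 13:44 − 240 min = 09:44.
Proofing ends at 09:44 + 375 min = 15:59.
Mixing the batter starts at 15:59 − 285 min = 11:14.
Cooling starts at 09:44 and mixing the batter starts at 11:14, so cooling is first.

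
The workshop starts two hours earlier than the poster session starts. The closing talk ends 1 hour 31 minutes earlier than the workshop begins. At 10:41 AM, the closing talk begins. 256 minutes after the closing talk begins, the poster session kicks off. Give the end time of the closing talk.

11:26 AM

The poster session starts at 10:41 AM + 256 min = 2:57 PM.
The workshop starts at 2:57 PM − 120 min = 12:57 PM.
The closing talk ends at 12:57 PM − 91 min = 11:26 AM.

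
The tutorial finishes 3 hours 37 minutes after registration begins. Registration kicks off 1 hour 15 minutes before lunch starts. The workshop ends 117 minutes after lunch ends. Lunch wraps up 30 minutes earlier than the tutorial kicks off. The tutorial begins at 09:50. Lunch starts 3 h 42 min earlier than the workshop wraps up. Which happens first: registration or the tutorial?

Lunch ends at 09:50 − 30 min = 09:20.
The workshop ends at 09:20 + 117 min = 11:17.
Lunch starts at 11:17 − 222 min = 07:35.
Registration starts at 07:35 − 75 min = 06:20.
Registration starts at 06:20 and the tutorial starts at 09:50, so registration is first.

registration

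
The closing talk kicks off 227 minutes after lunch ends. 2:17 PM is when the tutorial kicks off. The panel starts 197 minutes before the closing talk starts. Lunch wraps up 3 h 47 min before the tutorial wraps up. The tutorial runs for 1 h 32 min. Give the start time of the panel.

The tutorial ends at 2:17 PM + 92 min = 3:49 PM.
Lunch ends at 3:49 PM − 227 min = 12:02 PM.
The closing talk starts at 12:02 PM + 227 min = 3:49 PM.
The panel starts at 3:49 PM − 197 min = 12:32 PM.

12:32 PM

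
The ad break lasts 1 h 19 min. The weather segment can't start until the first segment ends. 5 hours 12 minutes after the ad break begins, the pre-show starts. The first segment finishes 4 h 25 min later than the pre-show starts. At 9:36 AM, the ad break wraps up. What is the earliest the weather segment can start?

The ad break starts at 9:36 AM − 79 min = 8:17 AM.
The pre-show starts at 8:17 AM + 312 min = 1:29 PM.
The first segment ends at 1:29 PM + 265 min = 5:54 PM.
The weather segment is bounded by the first segment, so the earliest it can start is 5:54 PM.

5:54 PM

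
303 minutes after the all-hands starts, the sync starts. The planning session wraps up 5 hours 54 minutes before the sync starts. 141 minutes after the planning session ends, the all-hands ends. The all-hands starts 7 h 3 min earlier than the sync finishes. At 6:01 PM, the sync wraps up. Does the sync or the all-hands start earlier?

the all-hands

The all-hands starts at 6:01 PM − 423 min = 10:58 AM.
The sync starts at 10:58 AM + 303 min = 4:01 PM.
The sync starts at 4:01 PM and the all-hands starts at 10:58 AM, so the all-hands is first.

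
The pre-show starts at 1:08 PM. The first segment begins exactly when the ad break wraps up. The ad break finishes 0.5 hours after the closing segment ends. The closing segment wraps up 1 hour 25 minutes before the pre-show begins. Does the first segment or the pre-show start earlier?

The closing segment ends at 1:08 PM − 85 min = 11:43 AM.
The ad break ends at 11:43 AM + 30 min = 12:13 PM.
So the first segment starts at 12:13 PM.
The first segment starts at 12:13 PM and the pre-show starts at 1:08 PM, so the first segment is first.

the first segment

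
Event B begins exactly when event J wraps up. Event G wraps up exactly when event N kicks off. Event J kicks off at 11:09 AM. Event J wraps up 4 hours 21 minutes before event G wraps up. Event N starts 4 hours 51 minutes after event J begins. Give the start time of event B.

11:39 AM

Event N starts at 11:09 AM + 291 min = 4:00 PM.
So event G ends at 4:00 PM.
Event J ends at 4:00 PM − 261 min = 11:39 AM.
So event B starts at 11:39 AM.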